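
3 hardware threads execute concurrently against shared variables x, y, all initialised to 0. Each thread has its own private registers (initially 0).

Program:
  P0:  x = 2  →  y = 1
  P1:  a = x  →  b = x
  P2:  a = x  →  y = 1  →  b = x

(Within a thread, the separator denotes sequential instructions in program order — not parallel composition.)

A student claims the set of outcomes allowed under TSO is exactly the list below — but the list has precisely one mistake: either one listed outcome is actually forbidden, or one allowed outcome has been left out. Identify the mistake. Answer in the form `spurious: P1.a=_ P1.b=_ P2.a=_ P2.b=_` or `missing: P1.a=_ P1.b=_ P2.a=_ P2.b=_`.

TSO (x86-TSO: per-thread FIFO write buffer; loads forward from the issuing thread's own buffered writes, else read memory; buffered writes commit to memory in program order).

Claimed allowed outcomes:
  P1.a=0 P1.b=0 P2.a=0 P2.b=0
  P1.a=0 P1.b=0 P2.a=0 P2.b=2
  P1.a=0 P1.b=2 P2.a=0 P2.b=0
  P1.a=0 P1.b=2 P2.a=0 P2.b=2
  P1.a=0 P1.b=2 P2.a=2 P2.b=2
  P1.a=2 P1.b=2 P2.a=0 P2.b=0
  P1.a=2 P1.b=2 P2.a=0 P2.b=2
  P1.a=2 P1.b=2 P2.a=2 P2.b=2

missing: P1.a=0 P1.b=0 P2.a=2 P2.b=2

outcome vector order: (P1.a,P1.b,P2.a,P2.b)
TSO: 9 outcomes — {<0 0 0 0>, <0 0 0 2>, <0 0 2 2>, <0 2 0 0>, <0 2 0 2>, <0 2 2 2>, <2 2 0 0>, <2 2 0 2>, <2 2 2 2>}
TSO∖claimed = {<0 0 2 2>}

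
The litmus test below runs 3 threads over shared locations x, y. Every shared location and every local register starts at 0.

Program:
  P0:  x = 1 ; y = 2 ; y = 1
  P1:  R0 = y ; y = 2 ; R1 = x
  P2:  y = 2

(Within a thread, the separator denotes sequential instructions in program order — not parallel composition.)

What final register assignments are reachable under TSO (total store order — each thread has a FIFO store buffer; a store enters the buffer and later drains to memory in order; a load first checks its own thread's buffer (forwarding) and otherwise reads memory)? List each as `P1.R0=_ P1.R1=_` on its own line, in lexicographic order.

outcome vector order: (P1.R0,P1.R1)
|TSO outcomes| = 5

P1.R0=0 P1.R1=0
P1.R0=0 P1.R1=1
P1.R0=1 P1.R1=1
P1.R0=2 P1.R1=0
P1.R0=2 P1.R1=1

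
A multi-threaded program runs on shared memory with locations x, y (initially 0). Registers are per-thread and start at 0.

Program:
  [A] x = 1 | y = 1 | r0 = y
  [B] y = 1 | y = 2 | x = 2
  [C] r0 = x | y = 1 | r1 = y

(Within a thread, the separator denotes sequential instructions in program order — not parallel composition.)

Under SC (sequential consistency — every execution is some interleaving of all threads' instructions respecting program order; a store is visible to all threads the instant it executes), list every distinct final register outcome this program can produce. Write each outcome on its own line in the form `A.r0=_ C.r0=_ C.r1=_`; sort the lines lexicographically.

A.r0=1 C.r0=0 C.r1=1
A.r0=1 C.r0=0 C.r1=2
A.r0=1 C.r0=1 C.r1=1
A.r0=1 C.r0=1 C.r1=2
A.r0=1 C.r0=2 C.r1=1
A.r0=2 C.r0=0 C.r1=1
A.r0=2 C.r0=0 C.r1=2
A.r0=2 C.r0=1 C.r1=1
A.r0=2 C.r0=1 C.r1=2
A.r0=2 C.r0=2 C.r1=1

outcome vector order: (A.r0,C.r0,C.r1)
|SC outcomes| = 10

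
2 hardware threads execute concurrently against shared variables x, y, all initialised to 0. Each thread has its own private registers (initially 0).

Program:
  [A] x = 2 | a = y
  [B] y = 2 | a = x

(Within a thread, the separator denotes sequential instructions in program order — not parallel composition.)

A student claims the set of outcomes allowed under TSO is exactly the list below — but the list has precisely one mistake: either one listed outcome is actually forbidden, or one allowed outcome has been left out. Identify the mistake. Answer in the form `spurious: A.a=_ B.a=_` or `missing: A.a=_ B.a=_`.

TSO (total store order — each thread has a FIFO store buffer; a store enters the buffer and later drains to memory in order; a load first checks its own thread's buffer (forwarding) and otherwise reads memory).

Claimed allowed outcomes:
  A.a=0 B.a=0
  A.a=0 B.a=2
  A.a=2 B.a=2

missing: A.a=2 B.a=0

outcome vector order: (A.a,B.a)
TSO (4): <0 0>, <0 2>, <2 0>, <2 2>
TSO∖claimed = {<2 0>}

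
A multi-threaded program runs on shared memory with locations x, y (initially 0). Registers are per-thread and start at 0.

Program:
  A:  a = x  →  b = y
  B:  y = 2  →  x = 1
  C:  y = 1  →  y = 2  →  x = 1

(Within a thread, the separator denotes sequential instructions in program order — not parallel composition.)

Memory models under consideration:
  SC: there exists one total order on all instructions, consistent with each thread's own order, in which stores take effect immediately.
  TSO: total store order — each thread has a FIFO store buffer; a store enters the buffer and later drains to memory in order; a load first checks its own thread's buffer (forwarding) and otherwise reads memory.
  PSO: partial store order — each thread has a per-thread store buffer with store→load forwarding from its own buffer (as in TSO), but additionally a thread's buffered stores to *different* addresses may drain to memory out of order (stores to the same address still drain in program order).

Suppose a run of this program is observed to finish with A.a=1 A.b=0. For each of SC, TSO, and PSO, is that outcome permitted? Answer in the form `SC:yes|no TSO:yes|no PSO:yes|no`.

outcome vector order: (A.a,A.b)
SC (5): <0 0>; <0 1>; <0 2>; <1 1>; <1 2>
TSO (5): <0 0>; <0 1>; <0 2>; <1 1>; <1 2>
PSO (6): <0 0>; <0 1>; <0 2>; <1 0>; <1 1>; <1 2>
target <1 0> ∈ {PSO}

SC:no TSO:no PSO:yes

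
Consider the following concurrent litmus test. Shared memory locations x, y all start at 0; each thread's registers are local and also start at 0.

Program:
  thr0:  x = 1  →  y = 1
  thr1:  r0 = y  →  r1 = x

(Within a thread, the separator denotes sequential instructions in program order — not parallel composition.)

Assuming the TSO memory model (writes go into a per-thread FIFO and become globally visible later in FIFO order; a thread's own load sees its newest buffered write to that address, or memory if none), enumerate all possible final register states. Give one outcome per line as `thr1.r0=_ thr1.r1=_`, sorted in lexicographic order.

outcome vector order: (thr1.r0,thr1.r1)
|TSO outcomes| = 3

thr1.r0=0 thr1.r1=0
thr1.r0=0 thr1.r1=1
thr1.r0=1 thr1.r1=1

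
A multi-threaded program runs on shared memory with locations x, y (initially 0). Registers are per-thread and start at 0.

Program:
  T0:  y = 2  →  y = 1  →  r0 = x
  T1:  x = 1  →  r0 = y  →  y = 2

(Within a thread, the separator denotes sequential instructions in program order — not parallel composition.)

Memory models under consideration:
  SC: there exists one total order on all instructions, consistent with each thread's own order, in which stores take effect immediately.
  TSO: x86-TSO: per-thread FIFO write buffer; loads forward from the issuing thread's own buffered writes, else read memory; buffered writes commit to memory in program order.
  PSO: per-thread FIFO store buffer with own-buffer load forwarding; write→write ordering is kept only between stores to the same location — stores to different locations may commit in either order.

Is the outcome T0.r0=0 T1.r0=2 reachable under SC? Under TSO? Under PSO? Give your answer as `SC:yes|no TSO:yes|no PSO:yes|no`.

outcome vector order: (T0.r0,T1.r0)
under SC → 01; 10; 11; 12
under TSO → 00; 01; 02; 10; 11; 12
under PSO → 00; 01; 02; 10; 11; 12
target 02 ∈ {TSO,PSO}

SC:no TSO:yes PSO:yes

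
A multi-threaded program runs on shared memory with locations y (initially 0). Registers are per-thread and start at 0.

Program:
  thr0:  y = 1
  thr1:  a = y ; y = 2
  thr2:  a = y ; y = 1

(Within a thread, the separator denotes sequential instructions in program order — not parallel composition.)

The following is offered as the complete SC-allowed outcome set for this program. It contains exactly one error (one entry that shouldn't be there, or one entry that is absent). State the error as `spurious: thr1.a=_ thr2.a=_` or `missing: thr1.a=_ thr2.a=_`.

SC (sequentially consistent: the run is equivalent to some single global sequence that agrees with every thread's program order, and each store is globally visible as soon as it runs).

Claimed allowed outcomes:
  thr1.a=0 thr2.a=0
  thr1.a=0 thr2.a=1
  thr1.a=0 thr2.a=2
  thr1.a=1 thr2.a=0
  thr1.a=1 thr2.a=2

missing: thr1.a=1 thr2.a=1

outcome vector order: (thr1.a,thr2.a)
under SC → 0/0; 0/1; 0/2; 1/0; 1/1; 1/2
SC∖claimed = {1/1}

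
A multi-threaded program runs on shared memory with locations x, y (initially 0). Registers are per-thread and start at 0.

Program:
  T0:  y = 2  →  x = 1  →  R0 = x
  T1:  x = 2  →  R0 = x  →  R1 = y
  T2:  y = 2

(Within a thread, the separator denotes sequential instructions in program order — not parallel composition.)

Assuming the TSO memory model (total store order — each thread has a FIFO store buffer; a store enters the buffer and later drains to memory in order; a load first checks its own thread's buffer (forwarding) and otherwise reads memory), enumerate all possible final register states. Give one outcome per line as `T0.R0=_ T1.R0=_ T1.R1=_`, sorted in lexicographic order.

outcome vector order: (T0.R0,T1.R0,T1.R1)
|TSO outcomes| = 5

T0.R0=1 T1.R0=1 T1.R1=2
T0.R0=1 T1.R0=2 T1.R1=0
T0.R0=1 T1.R0=2 T1.R1=2
T0.R0=2 T1.R0=2 T1.R1=0
T0.R0=2 T1.R0=2 T1.R1=2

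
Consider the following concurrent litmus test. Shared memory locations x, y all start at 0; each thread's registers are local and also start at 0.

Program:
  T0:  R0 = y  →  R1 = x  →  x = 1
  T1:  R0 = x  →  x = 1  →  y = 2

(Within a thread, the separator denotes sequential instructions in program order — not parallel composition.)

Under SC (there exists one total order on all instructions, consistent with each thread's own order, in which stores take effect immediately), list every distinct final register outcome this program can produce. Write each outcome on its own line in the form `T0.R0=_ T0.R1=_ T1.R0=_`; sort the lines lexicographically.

T0.R0=0 T0.R1=0 T1.R0=0
T0.R0=0 T0.R1=0 T1.R0=1
T0.R0=0 T0.R1=1 T1.R0=0
T0.R0=2 T0.R1=1 T1.R0=0

outcome vector order: (T0.R0,T0.R1,T1.R0)
|SC outcomes| = 4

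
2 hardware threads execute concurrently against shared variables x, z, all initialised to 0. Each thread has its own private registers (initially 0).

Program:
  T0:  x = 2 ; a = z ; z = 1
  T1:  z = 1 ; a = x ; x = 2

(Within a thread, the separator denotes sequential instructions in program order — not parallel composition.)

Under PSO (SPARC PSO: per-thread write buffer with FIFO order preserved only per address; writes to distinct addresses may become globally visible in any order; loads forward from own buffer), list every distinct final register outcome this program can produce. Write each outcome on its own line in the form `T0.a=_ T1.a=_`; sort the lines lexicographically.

outcome vector order: (T0.a,T1.a)
|PSO outcomes| = 4

T0.a=0 T1.a=0
T0.a=0 T1.a=2
T0.a=1 T1.a=0
T0.a=1 T1.a=2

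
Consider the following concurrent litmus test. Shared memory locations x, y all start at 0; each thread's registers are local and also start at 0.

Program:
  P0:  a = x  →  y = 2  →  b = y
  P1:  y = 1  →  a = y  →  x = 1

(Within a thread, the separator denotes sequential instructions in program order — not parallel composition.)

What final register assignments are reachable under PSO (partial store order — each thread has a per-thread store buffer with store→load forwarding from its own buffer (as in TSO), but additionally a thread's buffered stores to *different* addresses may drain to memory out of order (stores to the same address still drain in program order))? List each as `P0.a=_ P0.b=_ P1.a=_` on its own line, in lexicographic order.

P0.a=0 P0.b=1 P1.a=1
P0.a=0 P0.b=2 P1.a=1
P0.a=0 P0.b=2 P1.a=2
P0.a=1 P0.b=1 P1.a=1
P0.a=1 P0.b=2 P1.a=1

outcome vector order: (P0.a,P0.b,P1.a)
|PSO outcomes| = 5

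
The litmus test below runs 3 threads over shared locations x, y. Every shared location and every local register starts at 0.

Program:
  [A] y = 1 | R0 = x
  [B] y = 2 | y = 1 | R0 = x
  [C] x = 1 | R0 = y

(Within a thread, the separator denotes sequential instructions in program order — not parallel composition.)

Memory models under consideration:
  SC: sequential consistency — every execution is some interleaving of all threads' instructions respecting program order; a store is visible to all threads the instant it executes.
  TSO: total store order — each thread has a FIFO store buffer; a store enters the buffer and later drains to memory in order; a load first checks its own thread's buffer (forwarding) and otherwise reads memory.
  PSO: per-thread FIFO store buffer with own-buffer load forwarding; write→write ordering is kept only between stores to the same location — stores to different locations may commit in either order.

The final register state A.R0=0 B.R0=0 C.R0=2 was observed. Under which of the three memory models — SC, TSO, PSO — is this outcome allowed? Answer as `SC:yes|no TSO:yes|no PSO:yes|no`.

outcome vector order: (A.R0,B.R0,C.R0)
under SC → 001; 011; 012; 101; 110; 111; 112
under TSO → 000; 001; 002; 010; 011; 012; 100; 101; 102; 110; 111; 112
under PSO → 000; 001; 002; 010; 011; 012; 100; 101; 102; 110; 111; 112
target 002 ∈ {TSO,PSO}

SC:no TSO:yes PSO:yes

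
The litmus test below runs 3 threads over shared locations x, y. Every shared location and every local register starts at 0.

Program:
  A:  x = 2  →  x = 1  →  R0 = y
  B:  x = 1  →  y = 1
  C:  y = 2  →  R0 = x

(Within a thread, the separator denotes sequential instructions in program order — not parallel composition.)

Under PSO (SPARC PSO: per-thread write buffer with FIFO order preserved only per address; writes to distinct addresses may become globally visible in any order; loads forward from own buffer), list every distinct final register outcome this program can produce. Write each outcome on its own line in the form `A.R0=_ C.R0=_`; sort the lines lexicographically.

outcome vector order: (A.R0,C.R0)
|PSO outcomes| = 9

A.R0=0 C.R0=0
A.R0=0 C.R0=1
A.R0=0 C.R0=2
A.R0=1 C.R0=0
A.R0=1 C.R0=1
A.R0=1 C.R0=2
A.R0=2 C.R0=0
A.R0=2 C.R0=1
A.R0=2 C.R0=2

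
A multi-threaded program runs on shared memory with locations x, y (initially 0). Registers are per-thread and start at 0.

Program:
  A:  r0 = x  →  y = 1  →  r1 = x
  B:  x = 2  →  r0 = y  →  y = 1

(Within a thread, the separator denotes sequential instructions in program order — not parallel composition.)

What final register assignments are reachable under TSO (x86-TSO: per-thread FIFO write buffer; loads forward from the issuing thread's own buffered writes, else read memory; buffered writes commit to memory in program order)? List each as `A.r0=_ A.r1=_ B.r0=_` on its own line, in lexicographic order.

A.r0=0 A.r1=0 B.r0=0
A.r0=0 A.r1=0 B.r0=1
A.r0=0 A.r1=2 B.r0=0
A.r0=0 A.r1=2 B.r0=1
A.r0=2 A.r1=2 B.r0=0
A.r0=2 A.r1=2 B.r0=1

outcome vector order: (A.r0,A.r1,B.r0)
|TSO outcomes| = 6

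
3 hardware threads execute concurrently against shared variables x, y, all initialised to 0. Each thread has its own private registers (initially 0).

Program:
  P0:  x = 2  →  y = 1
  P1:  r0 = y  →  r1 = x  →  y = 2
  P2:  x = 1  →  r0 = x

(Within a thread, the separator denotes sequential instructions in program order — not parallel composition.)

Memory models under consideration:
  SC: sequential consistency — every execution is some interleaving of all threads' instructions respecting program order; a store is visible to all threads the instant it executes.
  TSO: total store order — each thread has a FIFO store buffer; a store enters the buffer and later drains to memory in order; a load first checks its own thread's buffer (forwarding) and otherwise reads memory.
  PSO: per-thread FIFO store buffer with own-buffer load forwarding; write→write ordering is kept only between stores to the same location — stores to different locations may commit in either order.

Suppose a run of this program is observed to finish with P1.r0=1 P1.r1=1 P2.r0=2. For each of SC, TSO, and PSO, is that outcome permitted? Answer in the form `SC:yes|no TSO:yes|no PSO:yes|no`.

SC:no TSO:no PSO:yes

outcome vector order: (P1.r0,P1.r1,P2.r0)
SC (9): (0,0,1) (0,0,2) (0,1,1) (0,1,2) (0,2,1) (0,2,2) (1,1,1) (1,2,1) (1,2,2)
TSO (9): (0,0,1) (0,0,2) (0,1,1) (0,1,2) (0,2,1) (0,2,2) (1,1,1) (1,2,1) (1,2,2)
PSO (12): (0,0,1) (0,0,2) (0,1,1) (0,1,2) (0,2,1) (0,2,2) (1,0,1) (1,0,2) (1,1,1) (1,1,2) (1,2,1) (1,2,2)
target (1,1,2) ∈ {PSO}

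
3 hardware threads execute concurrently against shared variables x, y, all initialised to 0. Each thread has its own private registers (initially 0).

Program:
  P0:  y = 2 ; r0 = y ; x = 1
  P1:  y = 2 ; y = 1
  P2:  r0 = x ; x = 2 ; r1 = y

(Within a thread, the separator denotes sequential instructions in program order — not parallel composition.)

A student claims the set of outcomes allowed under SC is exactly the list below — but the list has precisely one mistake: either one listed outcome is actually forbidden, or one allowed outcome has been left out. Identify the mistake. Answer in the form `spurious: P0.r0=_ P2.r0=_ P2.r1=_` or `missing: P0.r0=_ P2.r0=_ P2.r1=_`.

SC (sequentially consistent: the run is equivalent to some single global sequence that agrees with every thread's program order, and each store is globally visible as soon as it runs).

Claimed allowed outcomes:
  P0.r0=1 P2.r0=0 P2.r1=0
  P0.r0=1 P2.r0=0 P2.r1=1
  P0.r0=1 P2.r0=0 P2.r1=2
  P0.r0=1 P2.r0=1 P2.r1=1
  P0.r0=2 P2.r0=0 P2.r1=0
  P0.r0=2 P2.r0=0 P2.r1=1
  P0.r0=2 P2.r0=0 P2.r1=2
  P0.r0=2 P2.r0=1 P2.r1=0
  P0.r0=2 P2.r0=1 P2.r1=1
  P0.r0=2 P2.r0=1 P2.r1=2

outcome vector order: (P0.r0,P2.r0,P2.r1)
[SC] allowed = {1/0/0, 1/0/1, 1/0/2, 1/1/1, 2/0/0, 2/0/1, 2/0/2, 2/1/1, 2/1/2}
claimed∖SC = {2/1/0}

spurious: P0.r0=2 P2.r0=1 P2.r1=0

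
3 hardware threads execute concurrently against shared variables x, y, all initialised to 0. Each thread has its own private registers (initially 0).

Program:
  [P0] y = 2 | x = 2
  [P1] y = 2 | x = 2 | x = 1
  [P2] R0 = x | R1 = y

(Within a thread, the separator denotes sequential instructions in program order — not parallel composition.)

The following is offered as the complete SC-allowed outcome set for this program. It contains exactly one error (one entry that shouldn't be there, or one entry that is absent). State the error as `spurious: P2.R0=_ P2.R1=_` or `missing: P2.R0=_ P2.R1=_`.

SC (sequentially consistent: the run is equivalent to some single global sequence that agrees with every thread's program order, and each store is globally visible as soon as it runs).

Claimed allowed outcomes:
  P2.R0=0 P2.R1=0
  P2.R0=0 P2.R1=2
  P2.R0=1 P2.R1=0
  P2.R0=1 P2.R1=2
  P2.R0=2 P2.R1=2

spurious: P2.R0=1 P2.R1=0

outcome vector order: (P2.R0,P2.R1)
SC (4): 00; 02; 12; 22
claimed∖SC = {10}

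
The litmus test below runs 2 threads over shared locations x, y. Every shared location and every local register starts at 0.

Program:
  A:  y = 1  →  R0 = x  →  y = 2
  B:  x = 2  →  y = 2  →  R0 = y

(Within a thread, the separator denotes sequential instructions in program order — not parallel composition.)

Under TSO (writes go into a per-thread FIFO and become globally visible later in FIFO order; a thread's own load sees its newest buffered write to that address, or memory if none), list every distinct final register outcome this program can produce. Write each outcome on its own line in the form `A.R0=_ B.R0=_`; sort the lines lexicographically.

A.R0=0 B.R0=1
A.R0=0 B.R0=2
A.R0=2 B.R0=1
A.R0=2 B.R0=2

outcome vector order: (A.R0,B.R0)
|TSO outcomes| = 4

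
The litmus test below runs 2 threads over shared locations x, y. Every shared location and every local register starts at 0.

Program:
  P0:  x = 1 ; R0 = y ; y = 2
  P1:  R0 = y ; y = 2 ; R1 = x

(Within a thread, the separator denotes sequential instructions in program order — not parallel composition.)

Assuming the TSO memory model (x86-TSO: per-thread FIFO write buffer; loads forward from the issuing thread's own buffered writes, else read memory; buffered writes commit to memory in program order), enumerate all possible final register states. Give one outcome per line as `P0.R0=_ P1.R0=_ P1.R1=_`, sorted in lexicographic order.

outcome vector order: (P0.R0,P1.R0,P1.R1)
|TSO outcomes| = 5

P0.R0=0 P1.R0=0 P1.R1=0
P0.R0=0 P1.R0=0 P1.R1=1
P0.R0=0 P1.R0=2 P1.R1=1
P0.R0=2 P1.R0=0 P1.R1=0
P0.R0=2 P1.R0=0 P1.R1=1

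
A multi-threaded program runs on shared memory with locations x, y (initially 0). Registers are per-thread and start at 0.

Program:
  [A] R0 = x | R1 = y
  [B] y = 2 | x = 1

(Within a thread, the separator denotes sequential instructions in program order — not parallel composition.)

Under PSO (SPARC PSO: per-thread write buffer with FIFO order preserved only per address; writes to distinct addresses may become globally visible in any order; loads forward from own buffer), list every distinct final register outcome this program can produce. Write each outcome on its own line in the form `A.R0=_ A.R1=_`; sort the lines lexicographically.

A.R0=0 A.R1=0
A.R0=0 A.R1=2
A.R0=1 A.R1=0
A.R0=1 A.R1=2

outcome vector order: (A.R0,A.R1)
|PSO outcomes| = 4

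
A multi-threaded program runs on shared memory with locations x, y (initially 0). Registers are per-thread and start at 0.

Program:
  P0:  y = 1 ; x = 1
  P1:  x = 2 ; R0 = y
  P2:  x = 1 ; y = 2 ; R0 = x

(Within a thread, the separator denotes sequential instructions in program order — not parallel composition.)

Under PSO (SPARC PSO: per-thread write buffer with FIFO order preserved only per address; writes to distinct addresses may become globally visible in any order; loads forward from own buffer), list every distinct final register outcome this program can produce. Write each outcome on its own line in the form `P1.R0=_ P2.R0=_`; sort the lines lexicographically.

outcome vector order: (P1.R0,P2.R0)
|PSO outcomes| = 6

P1.R0=0 P2.R0=1
P1.R0=0 P2.R0=2
P1.R0=1 P2.R0=1
P1.R0=1 P2.R0=2
P1.R0=2 P2.R0=1
P1.R0=2 P2.R0=2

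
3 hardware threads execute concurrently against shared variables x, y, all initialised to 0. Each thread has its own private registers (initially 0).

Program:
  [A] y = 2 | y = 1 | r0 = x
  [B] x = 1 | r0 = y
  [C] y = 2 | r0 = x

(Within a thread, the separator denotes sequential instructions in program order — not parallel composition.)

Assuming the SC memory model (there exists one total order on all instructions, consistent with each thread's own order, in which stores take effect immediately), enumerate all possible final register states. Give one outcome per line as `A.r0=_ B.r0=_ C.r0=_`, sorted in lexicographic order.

A.r0=0 B.r0=1 C.r0=0
A.r0=0 B.r0=1 C.r0=1
A.r0=0 B.r0=2 C.r0=0
A.r0=0 B.r0=2 C.r0=1
A.r0=1 B.r0=0 C.r0=1
A.r0=1 B.r0=1 C.r0=0
A.r0=1 B.r0=1 C.r0=1
A.r0=1 B.r0=2 C.r0=0
A.r0=1 B.r0=2 C.r0=1

outcome vector order: (A.r0,B.r0,C.r0)
|SC outcomes| = 9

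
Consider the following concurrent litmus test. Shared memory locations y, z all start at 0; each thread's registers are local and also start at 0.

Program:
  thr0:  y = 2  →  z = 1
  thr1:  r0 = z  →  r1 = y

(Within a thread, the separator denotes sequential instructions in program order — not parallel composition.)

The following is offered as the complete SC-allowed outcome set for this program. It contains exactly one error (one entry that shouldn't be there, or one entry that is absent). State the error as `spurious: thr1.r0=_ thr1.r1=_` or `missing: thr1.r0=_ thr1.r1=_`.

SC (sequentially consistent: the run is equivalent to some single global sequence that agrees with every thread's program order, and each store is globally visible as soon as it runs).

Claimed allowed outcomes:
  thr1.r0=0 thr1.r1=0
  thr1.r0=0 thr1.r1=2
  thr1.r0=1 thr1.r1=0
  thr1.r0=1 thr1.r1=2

spurious: thr1.r0=1 thr1.r1=0

outcome vector order: (thr1.r0,thr1.r1)
under SC → 00 02 12
claimed∖SC = {10}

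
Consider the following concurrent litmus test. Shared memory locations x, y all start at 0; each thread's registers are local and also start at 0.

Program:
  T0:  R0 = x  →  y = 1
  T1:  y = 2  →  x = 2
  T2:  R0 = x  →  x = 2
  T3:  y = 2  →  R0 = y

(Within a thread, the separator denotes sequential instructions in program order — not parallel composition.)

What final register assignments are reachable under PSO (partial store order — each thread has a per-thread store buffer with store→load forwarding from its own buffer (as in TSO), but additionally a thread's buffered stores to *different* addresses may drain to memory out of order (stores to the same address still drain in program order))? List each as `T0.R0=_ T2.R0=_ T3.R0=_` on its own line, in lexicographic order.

outcome vector order: (T0.R0,T2.R0,T3.R0)
|PSO outcomes| = 8

T0.R0=0 T2.R0=0 T3.R0=1
T0.R0=0 T2.R0=0 T3.R0=2
T0.R0=0 T2.R0=2 T3.R0=1
T0.R0=0 T2.R0=2 T3.R0=2
T0.R0=2 T2.R0=0 T3.R0=1
T0.R0=2 T2.R0=0 T3.R0=2
T0.R0=2 T2.R0=2 T3.R0=1
T0.R0=2 T2.R0=2 T3.R0=2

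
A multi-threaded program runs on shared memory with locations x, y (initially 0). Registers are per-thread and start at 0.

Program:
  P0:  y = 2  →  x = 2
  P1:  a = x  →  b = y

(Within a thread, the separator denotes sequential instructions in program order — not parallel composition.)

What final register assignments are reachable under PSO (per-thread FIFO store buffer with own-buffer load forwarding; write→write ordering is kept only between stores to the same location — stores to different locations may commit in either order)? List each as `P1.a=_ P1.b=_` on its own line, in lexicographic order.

outcome vector order: (P1.a,P1.b)
|PSO outcomes| = 4

P1.a=0 P1.b=0
P1.a=0 P1.b=2
P1.a=2 P1.b=0
P1.a=2 P1.b=2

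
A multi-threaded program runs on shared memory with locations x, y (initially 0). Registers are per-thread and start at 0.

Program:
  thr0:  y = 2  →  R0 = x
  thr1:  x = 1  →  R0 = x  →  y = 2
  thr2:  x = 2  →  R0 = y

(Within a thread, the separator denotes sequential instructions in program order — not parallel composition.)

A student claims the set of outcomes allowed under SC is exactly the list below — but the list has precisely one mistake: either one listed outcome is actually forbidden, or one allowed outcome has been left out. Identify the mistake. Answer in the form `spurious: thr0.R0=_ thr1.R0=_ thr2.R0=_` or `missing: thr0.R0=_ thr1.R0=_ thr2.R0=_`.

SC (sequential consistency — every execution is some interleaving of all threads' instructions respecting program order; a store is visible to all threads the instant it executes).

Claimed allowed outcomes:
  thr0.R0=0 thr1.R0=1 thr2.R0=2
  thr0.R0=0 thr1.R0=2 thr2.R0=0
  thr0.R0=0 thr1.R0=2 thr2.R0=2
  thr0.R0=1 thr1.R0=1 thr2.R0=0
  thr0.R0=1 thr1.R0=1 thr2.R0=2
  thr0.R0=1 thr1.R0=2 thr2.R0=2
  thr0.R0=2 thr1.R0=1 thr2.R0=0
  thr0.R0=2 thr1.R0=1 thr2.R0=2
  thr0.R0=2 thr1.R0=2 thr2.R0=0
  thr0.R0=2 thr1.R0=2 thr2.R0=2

spurious: thr0.R0=0 thr1.R0=2 thr2.R0=0

outcome vector order: (thr0.R0,thr1.R0,thr2.R0)
under SC → 0/1/2, 0/2/2, 1/1/0, 1/1/2, 1/2/2, 2/1/0, 2/1/2, 2/2/0, 2/2/2
claimed∖SC = {0/2/0}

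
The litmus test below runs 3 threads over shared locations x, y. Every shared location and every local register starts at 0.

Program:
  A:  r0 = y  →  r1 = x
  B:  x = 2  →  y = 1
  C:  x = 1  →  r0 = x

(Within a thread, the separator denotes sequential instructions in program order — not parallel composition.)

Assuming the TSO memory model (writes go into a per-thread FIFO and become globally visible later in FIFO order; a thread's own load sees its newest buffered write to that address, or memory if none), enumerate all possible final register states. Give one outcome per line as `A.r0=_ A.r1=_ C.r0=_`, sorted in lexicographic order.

outcome vector order: (A.r0,A.r1,C.r0)
|TSO outcomes| = 9

A.r0=0 A.r1=0 C.r0=1
A.r0=0 A.r1=0 C.r0=2
A.r0=0 A.r1=1 C.r0=1
A.r0=0 A.r1=1 C.r0=2
A.r0=0 A.r1=2 C.r0=1
A.r0=0 A.r1=2 C.r0=2
A.r0=1 A.r1=1 C.r0=1
A.r0=1 A.r1=2 C.r0=1
A.r0=1 A.r1=2 C.r0=2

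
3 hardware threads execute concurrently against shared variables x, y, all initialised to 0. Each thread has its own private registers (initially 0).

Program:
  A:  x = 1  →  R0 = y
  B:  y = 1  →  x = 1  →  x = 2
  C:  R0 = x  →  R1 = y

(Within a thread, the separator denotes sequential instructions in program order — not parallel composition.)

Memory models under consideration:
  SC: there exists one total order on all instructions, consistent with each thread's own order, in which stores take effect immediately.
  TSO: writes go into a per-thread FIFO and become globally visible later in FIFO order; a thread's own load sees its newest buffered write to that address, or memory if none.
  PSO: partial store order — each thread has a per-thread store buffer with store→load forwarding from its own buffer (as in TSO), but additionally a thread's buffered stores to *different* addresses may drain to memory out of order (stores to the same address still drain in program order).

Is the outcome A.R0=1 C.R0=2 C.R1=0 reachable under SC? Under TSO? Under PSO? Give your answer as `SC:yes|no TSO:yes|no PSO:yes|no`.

SC:no TSO:no PSO:yes

outcome vector order: (A.R0,C.R0,C.R1)
SC (10): (0,0,0) (0,0,1) (0,1,0) (0,1,1) (0,2,1) (1,0,0) (1,0,1) (1,1,0) (1,1,1) (1,2,1)
TSO (10): (0,0,0) (0,0,1) (0,1,0) (0,1,1) (0,2,1) (1,0,0) (1,0,1) (1,1,0) (1,1,1) (1,2,1)
PSO (12): (0,0,0) (0,0,1) (0,1,0) (0,1,1) (0,2,0) (0,2,1) (1,0,0) (1,0,1) (1,1,0) (1,1,1) (1,2,0) (1,2,1)
target (1,2,0) ∈ {PSO}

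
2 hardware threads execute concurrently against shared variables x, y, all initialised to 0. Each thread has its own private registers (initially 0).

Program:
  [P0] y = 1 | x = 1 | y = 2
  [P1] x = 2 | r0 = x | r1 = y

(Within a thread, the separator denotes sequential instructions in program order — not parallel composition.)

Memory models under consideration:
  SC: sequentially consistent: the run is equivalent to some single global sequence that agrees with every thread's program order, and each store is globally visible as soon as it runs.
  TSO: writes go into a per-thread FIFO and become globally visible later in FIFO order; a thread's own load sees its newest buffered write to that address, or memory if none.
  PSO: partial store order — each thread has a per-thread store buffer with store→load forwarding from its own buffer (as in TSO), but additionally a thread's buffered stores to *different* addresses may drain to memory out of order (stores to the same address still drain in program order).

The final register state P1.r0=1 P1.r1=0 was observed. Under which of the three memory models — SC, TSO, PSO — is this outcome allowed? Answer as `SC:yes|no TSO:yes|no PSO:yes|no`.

outcome vector order: (P1.r0,P1.r1)
SC: 5 outcomes — {<1 1>; <1 2>; <2 0>; <2 1>; <2 2>}
TSO: 5 outcomes — {<1 1>; <1 2>; <2 0>; <2 1>; <2 2>}
PSO: 6 outcomes — {<1 0>; <1 1>; <1 2>; <2 0>; <2 1>; <2 2>}
target <1 0> ∈ {PSO}

SC:no TSO:no PSO:yes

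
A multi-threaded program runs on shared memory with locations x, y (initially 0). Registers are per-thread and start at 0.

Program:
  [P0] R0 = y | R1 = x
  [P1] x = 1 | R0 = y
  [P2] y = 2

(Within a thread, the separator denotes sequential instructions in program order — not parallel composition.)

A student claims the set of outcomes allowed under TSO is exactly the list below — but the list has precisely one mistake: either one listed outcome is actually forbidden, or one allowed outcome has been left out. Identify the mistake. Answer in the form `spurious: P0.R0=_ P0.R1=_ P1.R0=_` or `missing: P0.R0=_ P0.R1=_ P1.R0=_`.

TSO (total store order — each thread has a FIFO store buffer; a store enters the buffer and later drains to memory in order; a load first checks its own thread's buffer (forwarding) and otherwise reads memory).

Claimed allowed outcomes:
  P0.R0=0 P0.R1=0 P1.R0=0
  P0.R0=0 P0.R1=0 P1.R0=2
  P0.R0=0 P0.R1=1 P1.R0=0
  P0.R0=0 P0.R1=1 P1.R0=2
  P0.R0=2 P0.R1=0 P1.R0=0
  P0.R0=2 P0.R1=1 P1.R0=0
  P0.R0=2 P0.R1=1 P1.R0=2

outcome vector order: (P0.R0,P0.R1,P1.R0)
TSO: 8 outcomes — {000 002 010 012 200 202 210 212}
TSO∖claimed = {202}

missing: P0.R0=2 P0.R1=0 P1.R0=2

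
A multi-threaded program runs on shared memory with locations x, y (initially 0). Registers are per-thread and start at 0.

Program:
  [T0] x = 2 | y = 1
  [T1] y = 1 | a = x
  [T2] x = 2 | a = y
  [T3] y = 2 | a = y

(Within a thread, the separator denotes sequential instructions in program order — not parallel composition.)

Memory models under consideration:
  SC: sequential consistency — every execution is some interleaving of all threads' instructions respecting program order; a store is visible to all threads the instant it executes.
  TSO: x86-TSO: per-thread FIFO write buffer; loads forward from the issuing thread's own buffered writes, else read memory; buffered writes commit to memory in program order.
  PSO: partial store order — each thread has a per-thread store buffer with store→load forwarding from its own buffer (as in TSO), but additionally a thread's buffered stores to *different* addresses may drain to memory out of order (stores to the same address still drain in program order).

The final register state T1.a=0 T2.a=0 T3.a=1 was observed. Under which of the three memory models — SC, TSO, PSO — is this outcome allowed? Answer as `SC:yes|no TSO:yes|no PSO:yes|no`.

SC:no TSO:yes PSO:yes

outcome vector order: (T1.a,T2.a,T3.a)
SC (10): (0,1,1), (0,1,2), (0,2,1), (0,2,2), (2,0,1), (2,0,2), (2,1,1), (2,1,2), (2,2,1), (2,2,2)
TSO (12): (0,0,1), (0,0,2), (0,1,1), (0,1,2), (0,2,1), (0,2,2), (2,0,1), (2,0,2), (2,1,1), (2,1,2), (2,2,1), (2,2,2)
PSO (12): (0,0,1), (0,0,2), (0,1,1), (0,1,2), (0,2,1), (0,2,2), (2,0,1), (2,0,2), (2,1,1), (2,1,2), (2,2,1), (2,2,2)
target (0,0,1) ∈ {TSO,PSO}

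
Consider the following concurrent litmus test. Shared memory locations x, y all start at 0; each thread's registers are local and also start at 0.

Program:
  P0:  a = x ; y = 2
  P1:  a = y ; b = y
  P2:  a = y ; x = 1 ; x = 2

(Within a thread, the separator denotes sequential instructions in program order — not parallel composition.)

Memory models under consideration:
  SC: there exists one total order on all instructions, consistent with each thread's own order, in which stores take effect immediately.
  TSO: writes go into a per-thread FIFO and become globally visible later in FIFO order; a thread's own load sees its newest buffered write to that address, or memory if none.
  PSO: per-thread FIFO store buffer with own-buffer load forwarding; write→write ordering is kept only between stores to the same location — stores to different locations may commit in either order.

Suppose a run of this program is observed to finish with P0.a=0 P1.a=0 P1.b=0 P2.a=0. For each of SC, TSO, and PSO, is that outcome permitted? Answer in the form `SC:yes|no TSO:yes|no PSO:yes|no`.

outcome vector order: (P0.a,P1.a,P1.b,P2.a)
SC (12): (0,0,0,0), (0,0,0,2), (0,0,2,0), (0,0,2,2), (0,2,2,0), (0,2,2,2), (1,0,0,0), (1,0,2,0), (1,2,2,0), (2,0,0,0), (2,0,2,0), (2,2,2,0)
TSO (12): (0,0,0,0), (0,0,0,2), (0,0,2,0), (0,0,2,2), (0,2,2,0), (0,2,2,2), (1,0,0,0), (1,0,2,0), (1,2,2,0), (2,0,0,0), (2,0,2,0), (2,2,2,0)
PSO (12): (0,0,0,0), (0,0,0,2), (0,0,2,0), (0,0,2,2), (0,2,2,0), (0,2,2,2), (1,0,0,0), (1,0,2,0), (1,2,2,0), (2,0,0,0), (2,0,2,0), (2,2,2,0)
target (0,0,0,0) ∈ {SC,TSO,PSO}

SC:yes TSO:yes PSO:yes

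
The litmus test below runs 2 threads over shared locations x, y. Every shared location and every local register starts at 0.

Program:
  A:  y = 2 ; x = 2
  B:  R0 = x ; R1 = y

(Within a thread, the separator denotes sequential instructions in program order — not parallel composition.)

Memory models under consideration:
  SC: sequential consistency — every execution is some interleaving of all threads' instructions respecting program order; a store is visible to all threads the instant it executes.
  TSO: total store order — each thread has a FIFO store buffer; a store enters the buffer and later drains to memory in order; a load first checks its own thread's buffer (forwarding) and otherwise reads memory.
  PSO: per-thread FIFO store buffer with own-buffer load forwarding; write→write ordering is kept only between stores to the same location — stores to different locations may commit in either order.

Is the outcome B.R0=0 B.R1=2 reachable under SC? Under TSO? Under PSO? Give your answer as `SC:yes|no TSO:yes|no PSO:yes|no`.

outcome vector order: (B.R0,B.R1)
SC (3): 0/0; 0/2; 2/2
TSO (3): 0/0; 0/2; 2/2
PSO (4): 0/0; 0/2; 2/0; 2/2
target 0/2 ∈ {SC,TSO,PSO}

SC:yes TSO:yes PSO:yes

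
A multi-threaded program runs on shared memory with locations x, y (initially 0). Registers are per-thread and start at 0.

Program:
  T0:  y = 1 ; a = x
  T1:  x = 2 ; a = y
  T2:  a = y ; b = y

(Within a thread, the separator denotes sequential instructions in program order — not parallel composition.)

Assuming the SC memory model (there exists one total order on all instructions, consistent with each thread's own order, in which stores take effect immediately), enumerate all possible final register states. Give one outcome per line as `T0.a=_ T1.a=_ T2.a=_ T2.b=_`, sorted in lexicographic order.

T0.a=0 T1.a=1 T2.a=0 T2.b=0
T0.a=0 T1.a=1 T2.a=0 T2.b=1
T0.a=0 T1.a=1 T2.a=1 T2.b=1
T0.a=2 T1.a=0 T2.a=0 T2.b=0
T0.a=2 T1.a=0 T2.a=0 T2.b=1
T0.a=2 T1.a=0 T2.a=1 T2.b=1
T0.a=2 T1.a=1 T2.a=0 T2.b=0
T0.a=2 T1.a=1 T2.a=0 T2.b=1
T0.a=2 T1.a=1 T2.a=1 T2.b=1

outcome vector order: (T0.a,T1.a,T2.a,T2.b)
|SC outcomes| = 9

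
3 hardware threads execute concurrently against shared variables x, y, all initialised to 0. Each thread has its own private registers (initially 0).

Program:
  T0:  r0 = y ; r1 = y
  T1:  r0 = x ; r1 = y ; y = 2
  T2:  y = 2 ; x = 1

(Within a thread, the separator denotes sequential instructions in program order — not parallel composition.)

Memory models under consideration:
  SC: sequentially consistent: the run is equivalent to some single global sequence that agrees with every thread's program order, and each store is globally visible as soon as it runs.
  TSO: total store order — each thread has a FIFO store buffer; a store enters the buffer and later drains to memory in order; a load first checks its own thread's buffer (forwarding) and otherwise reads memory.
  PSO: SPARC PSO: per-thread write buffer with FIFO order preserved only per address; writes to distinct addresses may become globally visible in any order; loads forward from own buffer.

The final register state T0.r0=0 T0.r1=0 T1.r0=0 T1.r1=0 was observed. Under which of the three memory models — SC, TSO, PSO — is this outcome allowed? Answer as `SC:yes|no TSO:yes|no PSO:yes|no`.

outcome vector order: (T0.r0,T0.r1,T1.r0,T1.r1)
[SC] allowed = {0/0/0/0 0/0/0/2 0/0/1/2 0/2/0/0 0/2/0/2 0/2/1/2 2/2/0/0 2/2/0/2 2/2/1/2}
[TSO] allowed = {0/0/0/0 0/0/0/2 0/0/1/2 0/2/0/0 0/2/0/2 0/2/1/2 2/2/0/0 2/2/0/2 2/2/1/2}
[PSO] allowed = {0/0/0/0 0/0/0/2 0/0/1/0 0/0/1/2 0/2/0/0 0/2/0/2 0/2/1/0 0/2/1/2 2/2/0/0 2/2/0/2 2/2/1/0 2/2/1/2}
target 0/0/0/0 ∈ {SC,TSO,PSO}

SC:yes TSO:yes PSO:yes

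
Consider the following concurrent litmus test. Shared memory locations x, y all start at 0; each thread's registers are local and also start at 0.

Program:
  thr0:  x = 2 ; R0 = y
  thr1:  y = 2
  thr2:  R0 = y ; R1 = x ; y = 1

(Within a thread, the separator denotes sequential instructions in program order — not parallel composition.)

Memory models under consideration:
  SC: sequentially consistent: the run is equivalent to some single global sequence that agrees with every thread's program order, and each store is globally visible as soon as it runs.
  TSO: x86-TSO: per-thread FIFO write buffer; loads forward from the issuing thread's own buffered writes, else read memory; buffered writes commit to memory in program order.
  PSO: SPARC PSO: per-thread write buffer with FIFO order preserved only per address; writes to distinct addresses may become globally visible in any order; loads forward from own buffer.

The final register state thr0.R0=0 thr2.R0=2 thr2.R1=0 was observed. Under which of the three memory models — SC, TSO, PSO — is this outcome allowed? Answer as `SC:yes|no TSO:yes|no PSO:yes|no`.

outcome vector order: (thr0.R0,thr2.R0,thr2.R1)
SC: 11 outcomes — {<0 0 0>, <0 0 2>, <0 2 2>, <1 0 0>, <1 0 2>, <1 2 0>, <1 2 2>, <2 0 0>, <2 0 2>, <2 2 0>, <2 2 2>}
TSO: 12 outcomes — {<0 0 0>, <0 0 2>, <0 2 0>, <0 2 2>, <1 0 0>, <1 0 2>, <1 2 0>, <1 2 2>, <2 0 0>, <2 0 2>, <2 2 0>, <2 2 2>}
PSO: 12 outcomes — {<0 0 0>, <0 0 2>, <0 2 0>, <0 2 2>, <1 0 0>, <1 0 2>, <1 2 0>, <1 2 2>, <2 0 0>, <2 0 2>, <2 2 0>, <2 2 2>}
target <0 2 0> ∈ {TSO,PSO}

SC:no TSO:yes PSO:yes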